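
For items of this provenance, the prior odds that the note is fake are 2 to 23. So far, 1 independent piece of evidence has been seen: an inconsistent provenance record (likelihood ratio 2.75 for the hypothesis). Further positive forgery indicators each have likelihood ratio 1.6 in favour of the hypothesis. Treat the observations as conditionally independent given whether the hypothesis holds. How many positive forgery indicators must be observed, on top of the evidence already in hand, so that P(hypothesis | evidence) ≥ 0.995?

15

Prior odds = 2/23.
Bayes factor of the evidence already in hand = 2.75.
Odds after that evidence = (2/23) × 2.75 = 11/46.
Target odds = 0.995/0.005 = 199.
Need 1.6ⁿ ≥ 199 ÷ (11/46) = 9154/11.
1.6¹⁴ ≈720.576 falls short of 9154/11 but 1.6¹⁵ ≈1152.92 reaches it, so n = 15.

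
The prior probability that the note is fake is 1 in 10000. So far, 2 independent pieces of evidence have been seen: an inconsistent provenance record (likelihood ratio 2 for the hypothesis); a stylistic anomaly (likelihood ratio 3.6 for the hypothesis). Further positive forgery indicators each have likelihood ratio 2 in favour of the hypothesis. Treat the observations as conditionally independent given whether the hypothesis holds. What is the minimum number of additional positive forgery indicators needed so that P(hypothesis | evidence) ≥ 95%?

15

Prior odds = 0.0001/0.9999 = 1/9999.
Combined Bayes factor of the evidence already in hand = 2 × 3.6 = 7.2.
Odds after that evidence = (1/9999) × 7.2 = 4/5555.
Target odds = 0.95/0.05 = 19.
Need 2ⁿ ≥ 19 ÷ (4/5555) = 26386.25.
2¹⁴ = 16384 falls short of 26386.25 but 2¹⁵ = 32768 reaches it, so n = 15.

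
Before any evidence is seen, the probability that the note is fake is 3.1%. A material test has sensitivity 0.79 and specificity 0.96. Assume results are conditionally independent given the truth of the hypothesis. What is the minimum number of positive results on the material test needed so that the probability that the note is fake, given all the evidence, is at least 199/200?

3

Prior odds: 0.031 ÷ 0.969 = 31/969.
False-positive rate = 1 − 0.96 = 0.04; likelihood ratio of a positive = 0.79/0.04 = 19.75.
Target odds: 0.995 ÷ 0.005 = 199.
Require 19.75ⁿ ≥ 199 ÷ (31/969) = 192831/31.
19.75² = 390.0625 falls short of 192831/31 but 19.75³ = 7703.734375 reaches it, so n = 3.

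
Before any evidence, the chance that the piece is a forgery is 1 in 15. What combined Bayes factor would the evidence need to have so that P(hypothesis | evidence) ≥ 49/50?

Prior odds = (1/15)/(14/15) = 1/14.
Target odds = 0.98/0.02 = 49.
Required Bayes factor = 49 ÷ (1/14) = 686.

686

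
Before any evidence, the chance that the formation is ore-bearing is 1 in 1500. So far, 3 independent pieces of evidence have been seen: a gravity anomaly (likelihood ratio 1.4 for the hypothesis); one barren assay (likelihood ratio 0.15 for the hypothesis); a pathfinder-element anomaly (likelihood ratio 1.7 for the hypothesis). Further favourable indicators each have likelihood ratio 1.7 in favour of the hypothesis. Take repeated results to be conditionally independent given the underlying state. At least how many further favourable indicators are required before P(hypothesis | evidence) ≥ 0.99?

25

Prior odds = (1/1500)/(1499/1500) = 1/1499.
Combined Bayes factor of the evidence already in hand = 1.4 × 0.15 × 1.7 = 0.357.
Odds after that evidence = (1/1499) × 0.357 = 357/1499000.
Target odds = 0.99/0.01 = 99.
Need 1.7ⁿ ≥ 99 ÷ (357/1499000) = 49467000/119.
1.7²⁴ ≈339449 falls short of 49467000/119 but 1.7²⁵ ≈577063 reaches it, so n = 25.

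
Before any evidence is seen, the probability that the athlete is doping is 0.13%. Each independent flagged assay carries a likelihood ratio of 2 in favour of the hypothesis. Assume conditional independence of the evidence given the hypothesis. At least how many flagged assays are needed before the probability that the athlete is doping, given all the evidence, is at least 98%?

Prior odds = 0.0013/0.9987 = 13/9987.
Likelihood ratio per flagged assay = 2.
Target posterior odds = 0.98/0.02 = 49.
Need (13/9987) × 2ⁿ ≥ 49, i.e. 2ⁿ ≥ 489363/13.
2¹⁵ = 32768 falls short of 489363/13 but 2¹⁶ = 65536 reaches it, so n = 16.

16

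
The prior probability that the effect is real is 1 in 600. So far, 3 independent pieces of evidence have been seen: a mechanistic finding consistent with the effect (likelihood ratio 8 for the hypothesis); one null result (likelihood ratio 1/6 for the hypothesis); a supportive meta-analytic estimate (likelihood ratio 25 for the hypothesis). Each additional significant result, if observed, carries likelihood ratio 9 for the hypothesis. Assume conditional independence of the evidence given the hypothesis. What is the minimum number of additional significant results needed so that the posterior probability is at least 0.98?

4

Prior odds = (1/600)/(599/600) = 1/599.
Combined Bayes factor of the evidence already in hand = 8 × (1/6) × 25 = 100/3.
Odds after that evidence = (1/599) × 100/3 = 100/1797.
Target odds = 0.98/0.02 = 49.
Need 9ⁿ ≥ 49 ÷ (100/1797) = 880.53.
9³ = 729 falls short of 880.53 but 9⁴ = 6561 reaches it, so n = 4.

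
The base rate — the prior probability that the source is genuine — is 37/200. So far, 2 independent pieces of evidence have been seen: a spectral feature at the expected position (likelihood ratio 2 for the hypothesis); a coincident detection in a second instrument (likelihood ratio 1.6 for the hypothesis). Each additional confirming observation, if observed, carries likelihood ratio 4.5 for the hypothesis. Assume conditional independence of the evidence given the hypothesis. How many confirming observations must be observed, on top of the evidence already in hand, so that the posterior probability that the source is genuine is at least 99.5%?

Prior odds = 0.185/0.815 = 37/163.
Combined Bayes factor of the evidence already in hand = 2 × 1.6 = 3.2.
Odds after that evidence = (37/163) × 3.2 = 592/815.
Target odds = 0.995/0.005 = 199.
Need 4.5ⁿ ≥ 199 ÷ (592/815) = 162185/592.
4.5³ = 91.125 falls short of 162185/592 but 4.5⁴ = 410.0625 reaches it, so n = 4.

4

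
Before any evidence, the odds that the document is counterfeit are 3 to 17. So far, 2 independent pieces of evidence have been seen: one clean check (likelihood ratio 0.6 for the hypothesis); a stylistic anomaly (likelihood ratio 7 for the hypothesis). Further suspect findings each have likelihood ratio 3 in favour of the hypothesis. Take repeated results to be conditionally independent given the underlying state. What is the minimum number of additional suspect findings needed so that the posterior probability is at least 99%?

5

Prior odds = 3/17.
Combined Bayes factor of the evidence already in hand = 0.6 × 7 = 4.2.
Odds after that evidence = (3/17) × 4.2 = 63/85.
Target odds = 0.99/0.01 = 99.
Need 3ⁿ ≥ 99 ÷ (63/85) = 935/7.
3⁴ = 81 falls short of 935/7 but 3⁵ = 243 reaches it, so n = 5.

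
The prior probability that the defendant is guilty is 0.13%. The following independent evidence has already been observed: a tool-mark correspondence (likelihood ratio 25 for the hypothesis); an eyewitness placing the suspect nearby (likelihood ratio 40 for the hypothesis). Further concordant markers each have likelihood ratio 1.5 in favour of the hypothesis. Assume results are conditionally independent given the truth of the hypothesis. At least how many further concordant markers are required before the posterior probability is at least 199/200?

13

Prior odds = 0.0013/0.9987 = 13/9987.
Combined Bayes factor of the evidence already in hand = 25 × 40 = 1000.
Odds after that evidence = (13/9987) × 1000 = 13000/9987.
Target odds = 0.995/0.005 = 199.
Need 1.5ⁿ ≥ 199 ÷ (13000/9987) = 1987413/13000.
1.5¹² = 531441/4096 falls short of 1987413/13000 but 1.5¹³ = 1594323/8192 reaches it, so n = 13.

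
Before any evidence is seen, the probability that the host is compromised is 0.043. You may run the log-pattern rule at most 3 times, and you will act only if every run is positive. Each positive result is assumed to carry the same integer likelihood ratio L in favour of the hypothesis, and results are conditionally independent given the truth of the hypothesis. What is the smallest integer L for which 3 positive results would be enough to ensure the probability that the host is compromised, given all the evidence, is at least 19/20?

Prior odds = 0.043/0.957 = 43/957.
Target odds = 0.95/0.05 = 19.
Need L³ ≥ 19 ÷ (43/957) = 18183/43.
7³ = 343 < 18183/43 ≤ 512 = 8³, so L = 8.

8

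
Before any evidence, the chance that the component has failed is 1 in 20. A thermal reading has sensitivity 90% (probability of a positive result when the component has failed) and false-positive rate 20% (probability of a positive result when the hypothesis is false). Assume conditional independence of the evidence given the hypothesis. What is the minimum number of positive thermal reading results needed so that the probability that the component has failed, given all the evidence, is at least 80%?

Prior odds = 0.05/0.95 = 1/19.
Likelihood ratio of a positive result = 0.9/0.2 = 4.5.
Target odds: 0.8 ÷ 0.2 = 4.
Need (1/19) × 4.5ⁿ ≥ 4, i.e. 4.5ⁿ ≥ 76.
4.5² = 20.25 falls short of 76 but 4.5³ = 91.125 reaches it, so n = 3.

3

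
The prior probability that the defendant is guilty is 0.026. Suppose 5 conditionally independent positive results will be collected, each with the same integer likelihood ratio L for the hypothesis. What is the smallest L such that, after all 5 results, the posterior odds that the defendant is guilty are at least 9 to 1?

4

Prior odds = 0.026/0.974 = 13/487.
Target odds = 9.
Need L⁵ ≥ 9 ÷ (13/487) = 4383/13.
3⁵ = 243 < 4383/13 ≤ 1024 = 4⁵, so L = 4.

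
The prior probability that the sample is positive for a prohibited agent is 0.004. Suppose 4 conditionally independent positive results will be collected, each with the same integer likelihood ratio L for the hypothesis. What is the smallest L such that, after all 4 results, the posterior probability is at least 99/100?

Prior odds = 0.004/0.996 = 1/249.
Target odds = 0.99/0.01 = 99.
Need L⁴ ≥ 99 ÷ (1/249) = 24651.
12⁴ = 20736 < 24651 ≤ 28561 = 13⁴, so L = 13.

13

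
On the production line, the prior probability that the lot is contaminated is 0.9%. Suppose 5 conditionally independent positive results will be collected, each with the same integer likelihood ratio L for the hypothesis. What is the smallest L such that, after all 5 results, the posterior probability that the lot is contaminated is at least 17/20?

4

Prior odds = 0.009/0.991 = 9/991.
Target odds = 0.85/0.15 = 17/3.
Need L⁵ ≥ 17/3 ÷ (9/991) = 16847/27.
3⁵ = 243 < 16847/27 ≤ 1024 = 4⁵, so L = 4.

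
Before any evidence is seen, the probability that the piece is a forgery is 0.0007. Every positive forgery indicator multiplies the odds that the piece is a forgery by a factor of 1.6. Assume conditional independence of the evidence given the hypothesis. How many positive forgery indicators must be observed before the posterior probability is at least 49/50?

Prior odds: 0.0007 ÷ 0.9993 = 7/9993.
Likelihood ratio per positive forgery indicator = 1.6.
Target odds: 0.98 ÷ 0.02 = 49.
Require 1.6ⁿ ≥ 49 ÷ (7/9993) = 69951.
1.6²³ ≈49517.6 falls short of 69951 but 1.6²⁴ ≈79228.2 reaches it, so n = 24.

24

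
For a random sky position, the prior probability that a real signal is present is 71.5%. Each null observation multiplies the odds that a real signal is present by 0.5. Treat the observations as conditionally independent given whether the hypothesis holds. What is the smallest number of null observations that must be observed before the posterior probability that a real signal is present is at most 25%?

3

Prior odds = 0.715/0.285 = 143/57.
Likelihood ratio per null observation = 0.5.
Target odds: 0.25 ÷ 0.75 = 1/3.
Need (143/57) × 0.5ⁿ ≤ 1/3, i.e. 0.5ⁿ ≤ 19/143.
0.5² = 0.25 is still above 19/143 but 0.5³ = 0.125 is at or below it, so n = 3.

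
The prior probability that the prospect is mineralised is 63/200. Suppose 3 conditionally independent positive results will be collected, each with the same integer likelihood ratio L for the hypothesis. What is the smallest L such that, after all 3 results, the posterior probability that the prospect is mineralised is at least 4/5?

Prior odds = 0.315/0.685 = 63/137.
Target odds = 0.8/0.2 = 4.
Need L³ ≥ 4 ÷ (63/137) = 548/63.
2³ = 8 < 548/63 ≤ 27 = 3³, so L = 3.

3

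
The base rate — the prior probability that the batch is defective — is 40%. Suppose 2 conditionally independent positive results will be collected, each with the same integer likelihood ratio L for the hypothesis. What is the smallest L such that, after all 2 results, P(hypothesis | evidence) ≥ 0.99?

13

Prior odds = 0.4/0.6 = 2/3.
Target odds = 0.99/0.01 = 99.
Need L² ≥ 99 ÷ (2/3) = 148.5.
12² = 144 < 148.5 ≤ 169 = 13², so L = 13.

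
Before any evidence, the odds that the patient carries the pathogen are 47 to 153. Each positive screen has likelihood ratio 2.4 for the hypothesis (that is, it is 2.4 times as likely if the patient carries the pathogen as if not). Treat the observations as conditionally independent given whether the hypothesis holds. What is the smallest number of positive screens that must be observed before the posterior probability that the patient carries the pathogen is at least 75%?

Prior odds = 47/153.
Likelihood ratio per positive screen = 2.4.
Target posterior odds = 0.75/0.25 = 3.
Require 2.4ⁿ ≥ 3 ÷ (47/153) = 459/47.
2.4² = 5.76 falls short of 459/47 but 2.4³ = 13.824 reaches it, so n = 3.

3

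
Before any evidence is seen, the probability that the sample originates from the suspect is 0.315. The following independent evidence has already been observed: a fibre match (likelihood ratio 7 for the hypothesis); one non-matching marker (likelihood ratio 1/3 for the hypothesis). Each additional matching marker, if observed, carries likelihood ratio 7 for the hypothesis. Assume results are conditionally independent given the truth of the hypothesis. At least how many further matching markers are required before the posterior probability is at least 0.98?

2

Prior odds = 0.315/0.685 = 63/137.
Combined Bayes factor of the evidence already in hand = 7 × (1/3) = 7/3.
Odds after that evidence = (63/137) × 7/3 = 147/137.
Target odds = 0.98/0.02 = 49.
Need 7ⁿ ≥ 49 ÷ (147/137) = 137/3.
7¹ = 7 falls short of 137/3 but 7² = 49 reaches it, so n = 2.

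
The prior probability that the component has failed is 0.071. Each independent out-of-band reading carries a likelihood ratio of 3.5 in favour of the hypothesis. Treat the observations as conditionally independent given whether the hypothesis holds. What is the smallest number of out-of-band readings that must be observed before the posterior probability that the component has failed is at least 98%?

Prior odds = 0.071/0.929 = 71/929.
Likelihood ratio per out-of-band reading = 3.5.
Target odds: 0.98 ÷ 0.02 = 49.
Require 3.5ⁿ ≥ 49 ÷ (71/929) = 45521/71.
3.5⁵ = 525.21875 falls short of 45521/71 but 3.5⁶ = 1838.265625 reaches it, so n = 6.

6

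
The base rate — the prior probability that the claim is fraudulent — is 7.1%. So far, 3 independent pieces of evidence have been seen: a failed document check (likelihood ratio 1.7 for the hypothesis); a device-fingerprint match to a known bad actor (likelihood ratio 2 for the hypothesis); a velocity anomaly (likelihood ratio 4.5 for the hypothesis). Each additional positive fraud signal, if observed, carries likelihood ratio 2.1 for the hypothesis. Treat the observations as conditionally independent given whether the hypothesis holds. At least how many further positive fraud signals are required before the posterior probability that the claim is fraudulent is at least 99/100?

6

Prior odds = 0.071/0.929 = 71/929.
Combined Bayes factor of the evidence already in hand = 1.7 × 2 × 4.5 = 15.3.
Odds after that evidence = (71/929) × 15.3 = 10863/9290.
Target odds = 0.99/0.01 = 99.
Need 2.1ⁿ ≥ 99 ÷ (10863/9290) = 102190/1207.
2.1⁵ = 4084101/100000 falls short of 102190/1207 but 2.1⁶ = 85766121/1000000 reaches it, so n = 6.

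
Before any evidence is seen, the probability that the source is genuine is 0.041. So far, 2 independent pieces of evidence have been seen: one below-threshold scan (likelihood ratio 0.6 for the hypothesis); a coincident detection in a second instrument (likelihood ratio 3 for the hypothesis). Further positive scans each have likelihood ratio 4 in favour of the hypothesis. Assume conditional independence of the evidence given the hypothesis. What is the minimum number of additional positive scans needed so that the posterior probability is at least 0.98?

Prior odds = 0.041/0.959 = 41/959.
Combined Bayes factor of the evidence already in hand = 0.6 × 3 = 1.8.
Odds after that evidence = (41/959) × 1.8 = 369/4795.
Target odds = 0.98/0.02 = 49.
Need 4ⁿ ≥ 49 ÷ (369/4795) = 234955/369.
4⁴ = 256 falls short of 234955/369 but 4⁵ = 1024 reaches it, so n = 5.

5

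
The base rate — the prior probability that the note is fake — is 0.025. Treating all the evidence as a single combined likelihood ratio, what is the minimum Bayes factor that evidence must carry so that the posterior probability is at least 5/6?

Prior odds = 0.025/0.975 = 1/39.
Target odds = (5/6)/(1/6) = 5.
Required Bayes factor = 5 ÷ (1/39) = 195.

195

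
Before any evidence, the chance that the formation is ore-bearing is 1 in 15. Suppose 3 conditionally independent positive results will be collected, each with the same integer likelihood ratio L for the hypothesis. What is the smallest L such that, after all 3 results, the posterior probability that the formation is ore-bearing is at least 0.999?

Prior odds = (1/15)/(14/15) = 1/14.
Target odds = 0.999/0.001 = 999.
Need L³ ≥ 999 ÷ (1/14) = 13986.
24³ = 13824 < 13986 ≤ 15625 = 25³, so L = 25.

25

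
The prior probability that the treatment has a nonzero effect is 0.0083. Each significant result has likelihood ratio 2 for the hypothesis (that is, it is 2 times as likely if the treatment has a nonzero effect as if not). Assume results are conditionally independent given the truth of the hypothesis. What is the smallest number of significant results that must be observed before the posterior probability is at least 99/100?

14

Prior odds: 0.0083 ÷ 0.9917 = 83/9917.
Likelihood ratio per significant result = 2.
Target odds: 0.99 ÷ 0.01 = 99.
Need (83/9917) × 2ⁿ ≥ 99, i.e. 2ⁿ ≥ 981783/83.
2¹³ = 8192 falls short of 981783/83 but 2¹⁴ = 16384 reaches it, so n = 14.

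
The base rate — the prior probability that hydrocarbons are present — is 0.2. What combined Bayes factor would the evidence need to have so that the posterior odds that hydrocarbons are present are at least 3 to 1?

12

Prior odds = 0.2/0.8 = 0.25.
Target odds = 3.
Required Bayes factor = 3 ÷ 0.25 = 12.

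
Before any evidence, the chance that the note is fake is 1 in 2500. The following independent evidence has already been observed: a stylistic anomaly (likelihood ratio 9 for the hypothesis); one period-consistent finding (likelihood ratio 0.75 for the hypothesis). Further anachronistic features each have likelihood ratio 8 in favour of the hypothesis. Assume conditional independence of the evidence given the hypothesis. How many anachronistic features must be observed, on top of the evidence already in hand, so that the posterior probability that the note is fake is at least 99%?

6

Prior odds = 0.0004/0.9996 = 1/2499.
Combined Bayes factor of the evidence already in hand = 9 × 0.75 = 6.75.
Odds after that evidence = (1/2499) × 6.75 = 9/3332.
Target odds = 0.99/0.01 = 99.
Need 8ⁿ ≥ 99 ÷ (9/3332) = 36652.
8⁵ = 32768 falls short of 36652 but 8⁶ = 262144 reaches it, so n = 6.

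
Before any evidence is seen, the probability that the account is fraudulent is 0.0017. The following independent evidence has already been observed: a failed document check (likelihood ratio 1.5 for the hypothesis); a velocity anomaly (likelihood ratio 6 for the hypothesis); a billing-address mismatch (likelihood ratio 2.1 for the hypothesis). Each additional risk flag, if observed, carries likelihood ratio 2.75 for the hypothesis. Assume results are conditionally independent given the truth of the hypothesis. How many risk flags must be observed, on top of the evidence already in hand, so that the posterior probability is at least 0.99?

Prior odds = 0.0017/0.9983 = 17/9983.
Combined Bayes factor of the evidence already in hand = 1.5 × 6 × 2.1 = 18.9.
Odds after that evidence = (17/9983) × 18.9 = 3213/99830.
Target odds = 0.99/0.01 = 99.
Need 2.75ⁿ ≥ 99 ÷ (3213/99830) = 1098130/357.
2.75⁷ = 19487171/16384 falls short of 1098130/357 but 2.75⁸ = 214358881/65536 reaches it, so n = 8.

8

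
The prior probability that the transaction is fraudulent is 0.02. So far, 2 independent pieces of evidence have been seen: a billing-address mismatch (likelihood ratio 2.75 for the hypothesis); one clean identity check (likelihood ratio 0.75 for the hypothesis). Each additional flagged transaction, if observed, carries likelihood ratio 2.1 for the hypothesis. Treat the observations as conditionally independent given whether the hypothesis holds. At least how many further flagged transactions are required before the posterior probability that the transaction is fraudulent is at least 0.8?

7

Prior odds = 0.02/0.98 = 1/49.
Combined Bayes factor of the evidence already in hand = 2.75 × 0.75 = 2.0625.
Odds after that evidence = (1/49) × 2.0625 = 33/784.
Target odds = 0.8/0.2 = 4.
Need 2.1ⁿ ≥ 4 ÷ (33/784) = 3136/33.
2.1⁶ = 85766121/1000000 falls short of 3136/33 but 2.1⁷ ≈180.109 reaches it, so n = 7.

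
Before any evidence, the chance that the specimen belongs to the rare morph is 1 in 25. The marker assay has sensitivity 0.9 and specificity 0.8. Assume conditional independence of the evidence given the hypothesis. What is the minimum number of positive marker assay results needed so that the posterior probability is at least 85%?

Prior odds: 0.04 ÷ 0.96 = 1/24.
False-positive rate = 1 − 0.8 = 0.2; likelihood ratio of a positive = 0.9/0.2 = 4.5.
Target posterior odds = 0.85/0.15 = 17/3.
Require 4.5ⁿ ≥ 17/3 ÷ (1/24) = 136.
4.5³ = 91.125 falls short of 136 but 4.5⁴ = 410.0625 reaches it, so n = 4.

4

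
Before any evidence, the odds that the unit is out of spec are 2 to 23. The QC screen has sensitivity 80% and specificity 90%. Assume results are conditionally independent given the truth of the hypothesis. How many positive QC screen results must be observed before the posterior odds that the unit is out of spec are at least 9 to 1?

Prior odds = 2/23.
False-positive rate = 1 − 0.9 = 0.1; likelihood ratio of a positive = 0.8/0.1 = 8.
Target odds = 9.
Need (2/23) × 8ⁿ ≥ 9, i.e. 8ⁿ ≥ 103.5.
8² = 64 falls short of 103.5 but 8³ = 512 reaches it, so n = 3.

3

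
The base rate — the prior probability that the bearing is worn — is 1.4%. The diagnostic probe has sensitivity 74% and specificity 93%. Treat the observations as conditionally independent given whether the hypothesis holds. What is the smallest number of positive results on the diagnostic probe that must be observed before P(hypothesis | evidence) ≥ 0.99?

Prior odds = 0.014/0.986 = 7/493.
False-positive rate = 1 − 0.93 = 0.07; likelihood ratio of a positive = 0.74/0.07 = 74/7.
Target posterior odds = 0.99/0.01 = 99.
Need (7/493) × (74/7)ⁿ ≥ 99, i.e. (74/7)ⁿ ≥ 48807/7.
(74/7)³ = 405224/343 falls short of 48807/7 but (74/7)⁴ = 29986576/2401 reaches it, so n = 4.

4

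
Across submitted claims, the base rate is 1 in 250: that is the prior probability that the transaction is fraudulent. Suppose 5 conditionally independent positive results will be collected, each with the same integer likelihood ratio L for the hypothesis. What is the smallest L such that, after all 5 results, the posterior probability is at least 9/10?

Prior odds = 0.004/0.996 = 1/249.
Target odds = 0.9/0.1 = 9.
Need L⁵ ≥ 9 ÷ (1/249) = 2241.
4⁵ = 1024 < 2241 ≤ 3125 = 5⁵, so L = 5.

5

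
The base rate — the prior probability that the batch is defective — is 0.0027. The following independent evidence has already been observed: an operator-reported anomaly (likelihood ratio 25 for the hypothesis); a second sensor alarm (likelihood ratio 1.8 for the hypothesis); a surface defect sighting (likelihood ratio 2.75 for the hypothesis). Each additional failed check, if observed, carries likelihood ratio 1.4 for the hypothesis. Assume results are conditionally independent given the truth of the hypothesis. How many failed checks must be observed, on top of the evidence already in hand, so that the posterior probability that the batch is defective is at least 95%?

13

Prior odds = 0.0027/0.9973 = 27/9973.
Combined Bayes factor of the evidence already in hand = 25 × 1.8 × 2.75 = 123.75.
Odds after that evidence = (27/9973) × 123.75 = 13365/39892.
Target odds = 0.95/0.05 = 19.
Need 1.4ⁿ ≥ 19 ÷ (13365/39892) = 757948/13365.
1.4¹² ≈56.6939 falls short of 757948/13365 but 1.4¹³ ≈79.3715 reaches it, so n = 13.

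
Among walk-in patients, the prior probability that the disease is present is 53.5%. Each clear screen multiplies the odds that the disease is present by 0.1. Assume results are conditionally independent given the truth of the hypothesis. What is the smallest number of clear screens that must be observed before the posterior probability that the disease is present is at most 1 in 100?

3

Prior odds: 0.535 ÷ 0.465 = 107/93.
Likelihood ratio per clear screen = 0.1.
Target posterior odds = 0.01/0.99 = 1/99.
Require 0.1ⁿ ≤ 1/99 ÷ (107/93) = 31/3531.
0.1² = 0.01 is still above 31/3531 but 0.1³ = 0.001 is at or below it, so n = 3.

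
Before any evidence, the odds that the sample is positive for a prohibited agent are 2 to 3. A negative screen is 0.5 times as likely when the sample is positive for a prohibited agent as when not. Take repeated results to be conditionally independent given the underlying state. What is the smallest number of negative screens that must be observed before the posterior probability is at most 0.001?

10

Prior odds = 2/3.
Likelihood ratio per negative screen = 0.5.
Target posterior odds = 0.001/0.999 = 1/999.
Need (2/3) × 0.5ⁿ ≤ 1/999, i.e. 0.5ⁿ ≤ 1/666.
0.5⁹ = 0.001953125 is still above 1/666 but 0.5¹⁰ = 1/1024 is at or below it, so n = 10.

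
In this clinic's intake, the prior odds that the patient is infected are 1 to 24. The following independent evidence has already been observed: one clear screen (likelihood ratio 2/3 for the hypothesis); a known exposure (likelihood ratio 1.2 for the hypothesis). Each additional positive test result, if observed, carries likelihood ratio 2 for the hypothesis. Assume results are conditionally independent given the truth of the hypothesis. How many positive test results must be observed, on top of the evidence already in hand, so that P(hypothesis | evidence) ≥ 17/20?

Prior odds = 1/24.
Combined Bayes factor of the evidence already in hand = (2/3) × 1.2 = 0.8.
Odds after that evidence = (1/24) × 0.8 = 1/30.
Target odds = 0.85/0.15 = 17/3.
Need 2ⁿ ≥ 17/3 ÷ (1/30) = 170.
2⁷ = 128 falls short of 170 but 2⁸ = 256 reaches it, so n = 8.

8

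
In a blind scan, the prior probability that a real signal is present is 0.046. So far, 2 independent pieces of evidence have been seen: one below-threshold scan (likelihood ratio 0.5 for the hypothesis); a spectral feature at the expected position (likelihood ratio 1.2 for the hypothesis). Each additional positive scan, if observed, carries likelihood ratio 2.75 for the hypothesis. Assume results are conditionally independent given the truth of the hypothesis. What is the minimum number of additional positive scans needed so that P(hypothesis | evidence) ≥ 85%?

6

Prior odds = 0.046/0.954 = 23/477.
Combined Bayes factor of the evidence already in hand = 0.5 × 1.2 = 0.6.
Odds after that evidence = (23/477) × 0.6 = 23/795.
Target odds = 0.85/0.15 = 17/3.
Need 2.75ⁿ ≥ 17/3 ÷ (23/795) = 4505/23.
2.75⁵ = 161051/1024 falls short of 4505/23 but 2.75⁶ = 1771561/4096 reaches it, so n = 6.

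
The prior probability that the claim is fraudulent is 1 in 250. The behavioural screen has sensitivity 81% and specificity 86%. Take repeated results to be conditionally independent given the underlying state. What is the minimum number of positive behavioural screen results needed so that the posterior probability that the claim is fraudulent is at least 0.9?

5

Prior odds: 0.004 ÷ 0.996 = 1/249.
False-positive rate = 1 − 0.86 = 0.14; likelihood ratio of a positive = 0.81/0.14 = 81/14.
Target odds: 0.9 ÷ 0.1 = 9.
Need (1/249) × (81/14)ⁿ ≥ 9, i.e. (81/14)ⁿ ≥ 2241.
(81/14)⁴ = 43046721/38416 falls short of 2241 but (81/14)⁵ ≈6483.13 reaches it, so n = 5.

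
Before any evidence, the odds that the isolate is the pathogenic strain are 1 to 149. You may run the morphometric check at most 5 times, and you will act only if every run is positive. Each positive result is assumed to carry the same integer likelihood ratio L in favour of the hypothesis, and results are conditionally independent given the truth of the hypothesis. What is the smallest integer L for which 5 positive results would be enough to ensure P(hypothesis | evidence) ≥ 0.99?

Prior odds = 1/149.
Target odds = 0.99/0.01 = 99.
Need L⁵ ≥ 99 ÷ (1/149) = 14751.
6⁵ = 7776 < 14751 ≤ 16807 = 7⁵, so L = 7.

7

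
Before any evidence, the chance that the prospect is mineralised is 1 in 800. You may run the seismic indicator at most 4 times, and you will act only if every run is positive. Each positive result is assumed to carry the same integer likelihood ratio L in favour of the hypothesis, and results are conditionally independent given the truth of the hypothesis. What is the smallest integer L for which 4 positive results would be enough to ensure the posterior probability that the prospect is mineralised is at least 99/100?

Prior odds = 0.00125/0.99875 = 1/799.
Target odds = 0.99/0.01 = 99.
Need L⁴ ≥ 99 ÷ (1/799) = 79101.
16⁴ = 65536 < 79101 ≤ 83521 = 17⁴, so L = 17.

17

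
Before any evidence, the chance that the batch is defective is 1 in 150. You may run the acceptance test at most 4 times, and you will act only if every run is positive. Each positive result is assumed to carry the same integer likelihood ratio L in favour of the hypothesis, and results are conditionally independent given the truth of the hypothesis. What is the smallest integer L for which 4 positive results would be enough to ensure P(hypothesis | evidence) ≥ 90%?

Prior odds = (1/150)/(149/150) = 1/149.
Target odds = 0.9/0.1 = 9.
Need L⁴ ≥ 9 ÷ (1/149) = 1341.
6⁴ = 1296 < 1341 ≤ 2401 = 7⁴, so L = 7.

7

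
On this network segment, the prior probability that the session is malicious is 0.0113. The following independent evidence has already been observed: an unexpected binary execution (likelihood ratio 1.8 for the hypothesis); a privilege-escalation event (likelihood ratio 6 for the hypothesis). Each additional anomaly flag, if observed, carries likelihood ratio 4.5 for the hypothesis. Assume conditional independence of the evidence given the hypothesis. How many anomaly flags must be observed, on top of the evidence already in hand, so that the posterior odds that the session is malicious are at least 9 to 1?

Prior odds = 0.0113/0.9887 = 113/9887.
Combined Bayes factor of the evidence already in hand = 1.8 × 6 = 10.8.
Odds after that evidence = (113/9887) × 10.8 = 6102/49435.
Target odds = 9.
Need 4.5ⁿ ≥ 9 ÷ (6102/49435) = 49435/678.
4.5² = 20.25 falls short of 49435/678 but 4.5³ = 91.125 reaches it, so n = 3.

3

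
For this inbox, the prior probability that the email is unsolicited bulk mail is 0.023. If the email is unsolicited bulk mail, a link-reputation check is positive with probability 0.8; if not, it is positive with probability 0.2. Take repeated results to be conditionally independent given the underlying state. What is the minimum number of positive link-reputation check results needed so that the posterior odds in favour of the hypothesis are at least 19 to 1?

5

Prior odds = 0.023/0.977 = 23/977.
Likelihood ratio of a positive = 0.8/0.2 = 4.
Target odds = 19.
Require 4ⁿ ≥ 19 ÷ (23/977) = 18563/23.
4⁴ = 256 falls short of 18563/23 but 4⁵ = 1024 reaches it, so n = 5.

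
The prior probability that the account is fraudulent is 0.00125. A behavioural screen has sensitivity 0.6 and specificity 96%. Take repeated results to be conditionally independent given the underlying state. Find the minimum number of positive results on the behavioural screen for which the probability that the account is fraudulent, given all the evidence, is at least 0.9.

Prior odds = 0.00125/0.99875 = 1/799.
False-positive rate = 1 − 0.96 = 0.04; likelihood ratio of a positive = 0.6/0.04 = 15.
Target posterior odds = 0.9/0.1 = 9.
Need (1/799) × 15ⁿ ≥ 9, i.e. 15ⁿ ≥ 7191.
15³ = 3375 falls short of 7191 but 15⁴ = 50625 reaches it, so n = 4.

4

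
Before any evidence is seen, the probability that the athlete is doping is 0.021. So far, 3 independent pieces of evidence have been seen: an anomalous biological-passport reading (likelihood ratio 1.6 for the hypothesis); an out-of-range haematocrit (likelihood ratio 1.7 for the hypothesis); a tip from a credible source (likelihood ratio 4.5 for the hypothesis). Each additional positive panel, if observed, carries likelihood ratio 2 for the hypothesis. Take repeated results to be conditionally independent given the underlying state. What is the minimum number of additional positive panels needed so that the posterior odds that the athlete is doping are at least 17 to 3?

5

Prior odds = 0.021/0.979 = 21/979.
Combined Bayes factor of the evidence already in hand = 1.6 × 1.7 × 4.5 = 12.24.
Odds after that evidence = (21/979) × 12.24 = 6426/24475.
Target odds = 17/3.
Need 2ⁿ ≥ 17/3 ÷ (6426/24475) = 24475/1134.
2⁴ = 16 falls short of 24475/1134 but 2⁵ = 32 reaches it, so n = 5.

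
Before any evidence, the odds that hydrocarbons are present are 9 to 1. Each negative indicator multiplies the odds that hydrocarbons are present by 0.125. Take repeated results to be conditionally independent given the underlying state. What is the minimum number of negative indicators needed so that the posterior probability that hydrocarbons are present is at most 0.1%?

Prior odds = 9.
Likelihood ratio per negative indicator = 0.125.
Target posterior odds = 0.001/0.999 = 1/999.
Require 0.125ⁿ ≤ 1/999 ÷ 9 = 1/8991.
0.125⁴ = 1/4096 is still above 1/8991 but 0.125⁵ = 1/32768 is at or below it, so n = 5.

5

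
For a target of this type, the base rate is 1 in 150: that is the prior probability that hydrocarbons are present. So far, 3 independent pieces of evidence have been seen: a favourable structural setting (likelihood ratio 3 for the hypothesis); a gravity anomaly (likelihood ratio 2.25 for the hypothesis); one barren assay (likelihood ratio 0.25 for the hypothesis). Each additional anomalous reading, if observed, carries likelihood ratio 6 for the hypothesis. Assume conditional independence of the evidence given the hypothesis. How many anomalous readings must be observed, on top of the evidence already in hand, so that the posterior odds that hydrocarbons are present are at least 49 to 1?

5

Prior odds = (1/150)/(149/150) = 1/149.
Combined Bayes factor of the evidence already in hand = 3 × 2.25 × 0.25 = 1.6875.
Odds after that evidence = (1/149) × 1.6875 = 27/2384.
Target odds = 49.
Need 6ⁿ ≥ 49 ÷ (27/2384) = 116816/27.
6⁴ = 1296 falls short of 116816/27 but 6⁵ = 7776 reaches it, so n = 5.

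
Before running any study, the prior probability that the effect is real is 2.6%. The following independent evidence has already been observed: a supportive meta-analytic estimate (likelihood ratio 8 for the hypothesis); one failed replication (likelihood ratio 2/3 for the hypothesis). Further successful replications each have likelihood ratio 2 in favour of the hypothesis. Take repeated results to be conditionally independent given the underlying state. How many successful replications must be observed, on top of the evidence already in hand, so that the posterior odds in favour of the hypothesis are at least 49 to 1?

9

Prior odds = 0.026/0.974 = 13/487.
Combined Bayes factor of the evidence already in hand = 8 × (2/3) = 16/3.
Odds after that evidence = (13/487) × 16/3 = 208/1461.
Target odds = 49.
Need 2ⁿ ≥ 49 ÷ (208/1461) = 71589/208.
2⁸ = 256 falls short of 71589/208 but 2⁹ = 512 reaches it, so n = 9.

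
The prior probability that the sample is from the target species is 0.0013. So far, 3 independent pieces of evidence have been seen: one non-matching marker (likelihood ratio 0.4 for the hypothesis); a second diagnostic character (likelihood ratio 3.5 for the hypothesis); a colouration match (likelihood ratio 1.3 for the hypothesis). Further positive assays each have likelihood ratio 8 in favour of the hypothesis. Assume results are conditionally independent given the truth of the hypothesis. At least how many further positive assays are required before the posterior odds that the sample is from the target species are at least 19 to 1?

5

Prior odds = 0.0013/0.9987 = 13/9987.
Combined Bayes factor of the evidence already in hand = 0.4 × 3.5 × 1.3 = 1.82.
Odds after that evidence = (13/9987) × 1.82 = 1183/499350.
Target odds = 19.
Need 8ⁿ ≥ 19 ÷ (1183/499350) = 9487650/1183.
8⁴ = 4096 falls short of 9487650/1183 but 8⁵ = 32768 reaches it, so n = 5.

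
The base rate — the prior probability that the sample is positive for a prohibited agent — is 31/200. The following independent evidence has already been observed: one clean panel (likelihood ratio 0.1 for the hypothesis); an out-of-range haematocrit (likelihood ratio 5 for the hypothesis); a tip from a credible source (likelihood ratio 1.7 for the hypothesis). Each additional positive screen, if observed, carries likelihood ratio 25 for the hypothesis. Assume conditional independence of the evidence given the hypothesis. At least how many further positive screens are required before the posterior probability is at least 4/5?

Prior odds = 0.155/0.845 = 31/169.
Combined Bayes factor of the evidence already in hand = 0.1 × 5 × 1.7 = 0.85.
Odds after that evidence = (31/169) × 0.85 = 527/3380.
Target odds = 0.8/0.2 = 4.
Need 25ⁿ ≥ 4 ÷ (527/3380) = 13520/527.
25¹ = 25 falls short of 13520/527 but 25² = 625 reaches it, so n = 2.

2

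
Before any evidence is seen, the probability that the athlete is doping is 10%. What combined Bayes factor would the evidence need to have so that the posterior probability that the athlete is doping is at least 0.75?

27

Prior odds = 0.1/0.9 = 1/9.
Target odds = 0.75/0.25 = 3.
Required Bayes factor = 3 ÷ (1/9) = 27.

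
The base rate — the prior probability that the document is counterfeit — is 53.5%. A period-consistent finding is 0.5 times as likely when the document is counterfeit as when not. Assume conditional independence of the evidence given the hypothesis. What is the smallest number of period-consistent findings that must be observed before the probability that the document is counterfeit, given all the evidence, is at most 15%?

3

Prior odds: 0.535 ÷ 0.465 = 107/93.
Likelihood ratio per period-consistent finding = 0.5.
Target odds: 0.15 ÷ 0.85 = 3/17.
Require 0.5ⁿ ≤ 3/17 ÷ (107/93) = 279/1819.
0.5² = 0.25 is still above 279/1819 but 0.5³ = 0.125 is at or below it, so n = 3.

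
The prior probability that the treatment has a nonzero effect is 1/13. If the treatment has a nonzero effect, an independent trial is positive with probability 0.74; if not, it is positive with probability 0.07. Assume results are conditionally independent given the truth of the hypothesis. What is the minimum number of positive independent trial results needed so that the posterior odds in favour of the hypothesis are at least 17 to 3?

2

Prior odds = (1/13)/(12/13) = 1/12.
Likelihood ratio of a positive = 0.74/0.07 = 74/7.
Target odds = 17/3.
Require (74/7)ⁿ ≥ 17/3 ÷ (1/12) = 68.
(74/7)¹ = 74/7 falls short of 68 but (74/7)² = 5476/49 reaches it, so n = 2.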